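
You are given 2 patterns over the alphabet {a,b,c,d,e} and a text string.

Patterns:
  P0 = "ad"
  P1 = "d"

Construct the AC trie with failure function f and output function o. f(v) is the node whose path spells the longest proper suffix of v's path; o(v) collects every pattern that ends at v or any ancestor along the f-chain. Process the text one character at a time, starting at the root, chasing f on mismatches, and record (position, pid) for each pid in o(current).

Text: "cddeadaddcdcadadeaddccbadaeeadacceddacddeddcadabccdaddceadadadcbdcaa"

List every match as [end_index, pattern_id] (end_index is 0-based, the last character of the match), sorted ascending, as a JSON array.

Build automaton:
Trie (insert patterns):
  0='ε' goto a→1 d→3
  1='a' goto d→2
  2='ad' goto ·  [P0 ends]
  3='d' goto ·  [P1 ends]

BFS fail/out derivation:
  n1('a'): parent n0 fail=0; on 'a' 0 → fail=0;  out ∅∪∅=∅
  n3('d'): parent n0 fail=0; on 'd' 0 → fail=0;  out {1}∪∅={1}
  n2('ad'): parent n1 fail=0; on 'd' 0 → fail=3;  out {0}∪{1}={0,1}

Scan:
[0] read 'c'  n0⇒n0
[1] read 'd'  n0⇒n3  → match P1@[1:1]
[2] read 'd'  n3⇒n3 ·f  → match P1@[2:2]
[3] read 'e'  n3⇒n0 ·f
[4] read 'a'  n0⇒n1
[5] read 'd'  n1⇒n2  → match P0@[4:5],P1@[5:5]
[6] read 'a'  n2⇒n1 ·f
[7] read 'd'  n1⇒n2  → match P0@[6:7],P1@[7:7]
[8] read 'd'  n2⇒n3 ·f  → match P1@[8:8]
[9] read 'c'  n3⇒n0 ·f
[10] read 'd'  n0⇒n3  → match P1@[10:10]
[11] read 'c'  n3⇒n0 ·f
[12] read 'a'  n0⇒n1
[13] read 'd'  n1⇒n2  → match P0@[12:13],P1@[13:13]
[14] read 'a'  n2⇒n1 ·f
[15] read 'd'  n1⇒n2  → match P0@[14:15],P1@[15:15]
[16] read 'e'  n2⇒n0 ·f
[17] read 'a'  n0⇒n1
[18] read 'd'  n1⇒n2  → match P0@[17:18],P1@[18:18]
[19] read 'd'  n2⇒n3 ·f  → match P1@[19:19]
[20] read 'c'  n3⇒n0 ·f
[21] read 'c'  n0⇒n0
[22] read 'b'  n0⇒n0
[23] read 'a'  n0⇒n1
[24] read 'd'  n1⇒n2  → match P0@[23:24],P1@[24:24]
[25] read 'a'  n2⇒n1 ·f
[26] read 'e'  n1⇒n0 ·f
[27] read 'e'  n0⇒n0
[28] read 'a'  n0⇒n1
[29] read 'd'  n1⇒n2  → match P0@[28:29],P1@[29:29]
[30] read 'a'  n2⇒n1 ·f
[31] read 'c'  n1⇒n0 ·f
[32] read 'c'  n0⇒n0
[33] read 'e'  n0⇒n0
[34] read 'd'  n0⇒n3  → match P1@[34:34]
[35] read 'd'  n3⇒n3 ·f  → match P1@[35:35]
[36] read 'a'  n3⇒n1 ·f
[37] read 'c'  n1⇒n0 ·f
[38] read 'd'  n0⇒n3  → match P1@[38:38]
[39] read 'd'  n3⇒n3 ·f  → match P1@[39:39]
[40] read 'e'  n3⇒n0 ·f
[41] read 'd'  n0⇒n3  → match P1@[41:41]
[42] read 'd'  n3⇒n3 ·f  → match P1@[42:42]
[43] read 'c'  n3⇒n0 ·f
[44] read 'a'  n0⇒n1
[45] read 'd'  n1⇒n2  → match P0@[44:45],P1@[45:45]
[46] read 'a'  n2⇒n1 ·f
[47] read 'b'  n1⇒n0 ·f
[48] read 'c'  n0⇒n0
[49] read 'c'  n0⇒n0
[50] read 'd'  n0⇒n3  → match P1@[50:50]
[51] read 'a'  n3⇒n1 ·f
[52] read 'd'  n1⇒n2  → match P0@[51:52],P1@[52:52]
[53] read 'd'  n2⇒n3 ·f  → match P1@[53:53]
[54] read 'c'  n3⇒n0 ·f
[55] read 'e'  n0⇒n0
[56] read 'a'  n0⇒n1
[57] read 'd'  n1⇒n2  → match P0@[56:57],P1@[57:57]
[58] read 'a'  n2⇒n1 ·f
[59] read 'd'  n1⇒n2  → match P0@[58:59],P1@[59:59]
[60] read 'a'  n2⇒n1 ·f
[61] read 'd'  n1⇒n2  → match P0@[60:61],P1@[61:61]
[62] read 'c'  n2⇒n0 ·f
[63] read 'b'  n0⇒n0
[64] read 'd'  n0⇒n3  → match P1@[64:64]
[65] read 'c'  n3⇒n0 ·f
[66] read 'a'  n0⇒n1
[67] read 'a'  n1⇒n1 ·f

Result: [[1,1],[2,1],[5,0],[5,1],[7,0],[7,1],[8,1],[10,1],[13,0],[13,1],[15,0],[15,1],[18,0],[18,1],[19,1],[24,0],[24,1],[29,0],[29,1],[34,1],[35,1],[38,1],[39,1],[41,1],[42,1],[45,0],[45,1],[50,1],[52,0],[52,1],[53,1],[57,0],[57,1],[59,0],[59,1],[61,0],[61,1],[64,1]]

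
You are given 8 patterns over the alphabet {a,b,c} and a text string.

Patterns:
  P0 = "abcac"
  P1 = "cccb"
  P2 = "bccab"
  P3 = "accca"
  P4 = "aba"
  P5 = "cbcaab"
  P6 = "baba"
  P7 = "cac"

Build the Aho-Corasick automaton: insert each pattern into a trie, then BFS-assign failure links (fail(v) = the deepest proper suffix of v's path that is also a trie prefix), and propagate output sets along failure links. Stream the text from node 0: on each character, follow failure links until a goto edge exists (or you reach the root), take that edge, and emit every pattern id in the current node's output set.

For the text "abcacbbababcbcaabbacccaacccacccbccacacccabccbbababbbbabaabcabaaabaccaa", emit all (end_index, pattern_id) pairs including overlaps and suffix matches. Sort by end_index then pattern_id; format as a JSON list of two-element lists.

Build:
Trie (insert patterns):
  0='ε' goto a→1 b→10 c→6
  1='a' goto b→2 c→15
  2='ab' goto a→19 c→3
  3='abc' goto a→4
  4='abca' goto c→5
  5='abcac' goto ·  [P0 ends]
  6='c' goto a→28 b→20 c→7
  7='cc' goto c→8
  8='ccc' goto b→9
  9='cccb' goto ·  [P1 ends]
  10='b' goto a→25 c→11
  11='bc' goto c→12
  12='bcc' goto a→13
  13='bcca' goto b→14
  14='bccab' goto ·  [P2 ends]
  15='ac' goto c→16
  16='acc' goto c→17
  17='accc' goto a→18
  18='accca' goto ·  [P3 ends]
  19='aba' goto ·  [P4 ends]
  20='cb' goto c→21
  21='cbc' goto a→22
  22='cbca' goto a→23
  23='cbcaa' goto b→24
  24='cbcaab' goto ·  [P5 ends]
  25='ba' goto b→26
  26='bab' goto a→27
  27='baba' goto ·  [P6 ends]
  28='ca' goto c→29
  29='cac' goto ·  [P7 ends]

Failure links (BFS by depth):
  fail(1) 'a': from fail(0)=0 chase 'a': 0 ⇒ 0;  out=∅∪out(0)=∅
  fail(6) 'c': from fail(0)=0 chase 'c': 0 ⇒ 0;  out=∅∪out(0)=∅
  fail(10) 'b': from fail(0)=0 chase 'b': 0 ⇒ 0;  out=∅∪out(0)=∅
  fail(2) 'ab': from fail(1)=0 chase 'b': 0 ⇒ 10;  out=∅∪out(10)=∅
  fail(7) 'cc': from fail(6)=0 chase 'c': 0 ⇒ 6;  out=∅∪out(6)=∅
  fail(11) 'bc': from fail(10)=0 chase 'c': 0 ⇒ 6;  out=∅∪out(6)=∅
  fail(15) 'ac': from fail(1)=0 chase 'c': 0 ⇒ 6;  out=∅∪out(6)=∅
  fail(20) 'cb': from fail(6)=0 chase 'b': 0 ⇒ 10;  out=∅∪out(10)=∅
  fail(25) 'ba': from fail(10)=0 chase 'a': 0 ⇒ 1;  out=∅∪out(1)=∅
  fail(28) 'ca': from fail(6)=0 chase 'a': 0 ⇒ 1;  out=∅∪out(1)=∅
  fail(3) 'abc': from fail(2)=10 chase 'c': 10 ⇒ 11;  out=∅∪out(11)=∅
  fail(8) 'ccc': from fail(7)=6 chase 'c': 6 ⇒ 7;  out=∅∪out(7)=∅
  fail(12) 'bcc': from fail(11)=6 chase 'c': 6 ⇒ 7;  out=∅∪out(7)=∅
  fail(16) 'acc': from fail(15)=6 chase 'c': 6 ⇒ 7;  out=∅∪out(7)=∅
  fail(19) 'aba': from fail(2)=10 chase 'a': 10 ⇒ 25;  out={4}∪out(25)={4}
  fail(21) 'cbc': from fail(20)=10 chase 'c': 10 ⇒ 11;  out=∅∪out(11)=∅
  fail(26) 'bab': from fail(25)=1 chase 'b': 1 ⇒ 2;  out=∅∪out(2)=∅
  fail(29) 'cac': from fail(28)=1 chase 'c': 1 ⇒ 15;  out={7}∪out(15)={7}
  fail(4) 'abca': from fail(3)=11 chase 'a': 11→6 ⇒ 28;  out=∅∪out(28)=∅
  fail(9) 'cccb': from fail(8)=7 chase 'b': 7→6 ⇒ 20;  out={1}∪out(20)={1}
  fail(13) 'bcca': from fail(12)=7 chase 'a': 7→6 ⇒ 28;  out=∅∪out(28)=∅
  fail(17) 'accc': from fail(16)=7 chase 'c': 7 ⇒ 8;  out=∅∪out(8)=∅
  fail(22) 'cbca': from fail(21)=11 chase 'a': 11→6 ⇒ 28;  out=∅∪out(28)=∅
  fail(27) 'baba': from fail(26)=2 chase 'a': 2 ⇒ 19;  out={6}∪out(19)={4,6}
  fail(5) 'abcac': from fail(4)=28 chase 'c': 28 ⇒ 29;  out={0}∪out(29)={0,7}
  fail(14) 'bccab': from fail(13)=28 chase 'b': 28→1 ⇒ 2;  out={2}∪out(2)={2}
  fail(18) 'accca': from fail(17)=8 chase 'a': 8→7→6 ⇒ 28;  out={3}∪out(28)={3}
  fail(23) 'cbcaa': from fail(22)=28 chase 'a': 28→1→0 ⇒ 1;  out=∅∪out(1)=∅
  fail(24) 'cbcaab': from fail(23)=1 chase 'b': 1 ⇒ 2;  out={5}∪out(2)={5}

Text stream:
[0] read 'a'  n0⇒n1
[1] read 'b'  n1⇒n2
[2] read 'c'  n2⇒n3
[3] read 'a'  n3⇒n4
[4] read 'c'  n4⇒n5  → match P0@[0:4],P7@[2:4]
[5] read 'b'  n5⇒n20 ·f
[6] read 'b'  n20⇒n10 ·f
[7] read 'a'  n10⇒n25
[8] read 'b'  n25⇒n26
[9] read 'a'  n26⇒n27  → match P4@[7:9],P6@[6:9]
[10] read 'b'  n27⇒n26 ·f
[11] read 'c'  n26⇒n3 ·f
[12] read 'b'  n3⇒n20 ·f
[13] read 'c'  n20⇒n21
[14] read 'a'  n21⇒n22
[15] read 'a'  n22⇒n23
[16] read 'b'  n23⇒n24  → match P5@[11:16]
[17] read 'b'  n24⇒n10 ·f
[18] read 'a'  n10⇒n25
[19] read 'c'  n25⇒n15 ·f
[20] read 'c'  n15⇒n16
[21] read 'c'  n16⇒n17
[22] read 'a'  n17⇒n18  → match P3@[18:22]
[23] read 'a'  n18⇒n1 ·f
[24] read 'c'  n1⇒n15
[25] read 'c'  n15⇒n16
[26] read 'c'  n16⇒n17
[27] read 'a'  n17⇒n18  → match P3@[23:27]
[28] read 'c'  n18⇒n29 ·f  → match P7@[26:28]
[29] read 'c'  n29⇒n16 ·f
[30] read 'c'  n16⇒n17
[31] read 'b'  n17⇒n9 ·f  → match P1@[28:31]
[32] read 'c'  n9⇒n21 ·f
[33] read 'c'  n21⇒n12 ·f
[34] read 'a'  n12⇒n13
[35] read 'c'  n13⇒n29 ·f  → match P7@[33:35]
[36] read 'a'  n29⇒n28 ·f
[37] read 'c'  n28⇒n29  → match P7@[35:37]
[38] read 'c'  n29⇒n16 ·f
[39] read 'c'  n16⇒n17
[40] read 'a'  n17⇒n18  → match P3@[36:40]
[41] read 'b'  n18⇒n2 ·f
[42] read 'c'  n2⇒n3
[43] read 'c'  n3⇒n12 ·f
[44] read 'b'  n12⇒n20 ·f
[45] read 'b'  n20⇒n10 ·f
[46] read 'a'  n10⇒n25
[47] read 'b'  n25⇒n26
[48] read 'a'  n26⇒n27  → match P4@[46:48],P6@[45:48]
[49] read 'b'  n27⇒n26 ·f
[50] read 'b'  n26⇒n10 ·f
[51] read 'b'  n10⇒n10 ·f
[52] read 'b'  n10⇒n10 ·f
[53] read 'a'  n10⇒n25
[54] read 'b'  n25⇒n26
[55] read 'a'  n26⇒n27  → match P4@[53:55],P6@[52:55]
[56] read 'a'  n27⇒n1 ·f
[57] read 'b'  n1⇒n2
[58] read 'c'  n2⇒n3
[59] read 'a'  n3⇒n4
[60] read 'b'  n4⇒n2 ·f
[61] read 'a'  n2⇒n19  → match P4@[59:61]
[62] read 'a'  n19⇒n1 ·f
[63] read 'a'  n1⇒n1 ·f
[64] read 'b'  n1⇒n2
[65] read 'a'  n2⇒n19  → match P4@[63:65]
[66] read 'c'  n19⇒n15 ·f
[67] read 'c'  n15⇒n16
[68] read 'a'  n16⇒n28 ·f
[69] read 'a'  n28⇒n1 ·f

Result: [[4,0],[4,7],[9,4],[9,6],[16,5],[22,3],[27,3],[28,7],[31,1],[35,7],[37,7],[40,3],[48,4],[48,6],[55,4],[55,6],[61,4],[65,4]]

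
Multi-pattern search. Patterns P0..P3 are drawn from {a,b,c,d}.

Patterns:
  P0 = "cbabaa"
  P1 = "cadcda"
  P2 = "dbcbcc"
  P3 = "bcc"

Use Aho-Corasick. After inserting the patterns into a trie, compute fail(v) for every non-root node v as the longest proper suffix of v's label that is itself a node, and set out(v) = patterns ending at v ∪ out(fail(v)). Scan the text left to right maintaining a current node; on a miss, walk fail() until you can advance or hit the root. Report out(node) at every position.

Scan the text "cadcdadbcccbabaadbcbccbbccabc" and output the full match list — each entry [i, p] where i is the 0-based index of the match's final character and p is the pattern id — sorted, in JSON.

Build:
Trie (insert patterns):
  n0 'ε': b→18 c→1 d→12
  n1 'c': a→7 b→2
  n2 'cb': a→3
  n3 'cba': b→4
  n4 'cbab': a→5
  n5 'cbaba': a→6
  n6 'cbabaa': ·  ←P0
  n7 'ca': d→8
  n8 'cad': c→9
  n9 'cadc': d→10
  n10 'cadcd': a→11
  n11 'cadcda': ·  ←P1
  n12 'd': b→13
  n13 'db': c→14
  n14 'dbc': b→15
  n15 'dbcb': c→16
  n16 'dbcbc': c→17
  n17 'dbcbcc': ·  ←P2
  n18 'b': c→19
  n19 'bc': c→20
  n20 'bcc': ·  ←P3

BFS fail/out derivation:
  n1('c'): parent n0 fail=0; on 'c' 0 → fail=0;  out ∅∪∅=∅
  n12('d'): parent n0 fail=0; on 'd' 0 → fail=0;  out ∅∪∅=∅
  n18('b'): parent n0 fail=0; on 'b' 0 → fail=0;  out ∅∪∅=∅
  n2('cb'): parent n1 fail=0; on 'b' 0 → fail=18;  out ∅∪∅=∅
  n7('ca'): parent n1 fail=0; on 'a' 0 → fail=0;  out ∅∪∅=∅
  n13('db'): parent n12 fail=0; on 'b' 0 → fail=18;  out ∅∪∅=∅
  n19('bc'): parent n18 fail=0; on 'c' 0 → fail=1;  out ∅∪∅=∅
  n3('cba'): parent n2 fail=18; on 'a' 18→0 → fail=0;  out ∅∪∅=∅
  n8('cad'): parent n7 fail=0; on 'd' 0 → fail=12;  out ∅∪∅=∅
  n14('dbc'): parent n13 fail=18; on 'c' 18 → fail=19;  out ∅∪∅=∅
  n20('bcc'): parent n19 fail=1; on 'c' 1→0 → fail=1;  out {3}∪∅={3}
  n4('cbab'): parent n3 fail=0; on 'b' 0 → fail=18;  out ∅∪∅=∅
  n9('cadc'): parent n8 fail=12; on 'c' 12→0 → fail=1;  out ∅∪∅=∅
  n15('dbcb'): parent n14 fail=19; on 'b' 19→1 → fail=2;  out ∅∪∅=∅
  n5('cbaba'): parent n4 fail=18; on 'a' 18→0 → fail=0;  out ∅∪∅=∅
  n10('cadcd'): parent n9 fail=1; on 'd' 1→0 → fail=12;  out ∅∪∅=∅
  n16('dbcbc'): parent n15 fail=2; on 'c' 2→18 → fail=19;  out ∅∪∅=∅
  n6('cbabaa'): parent n5 fail=0; on 'a' 0 → fail=0;  out {0}∪∅={0}
  n11('cadcda'): parent n10 fail=12; on 'a' 12→0 → fail=0;  out {1}∪∅={1}
  n17('dbcbcc'): parent n16 fail=19; on 'c' 19 → fail=20;  out {2}∪{3}={2,3}

Scan:
[0] read 'c'  n0⇒n1
[1] read 'a'  n1⇒n7
[2] read 'd'  n7⇒n8
[3] read 'c'  n8⇒n9
[4] read 'd'  n9⇒n10
[5] read 'a'  n10⇒n11  ** P1@[0:5]
[6] read 'd'  n11⇒n12 ·f
[7] read 'b'  n12⇒n13
[8] read 'c'  n13⇒n14
[9] read 'c'  n14⇒n20 ·f  ** P3@[7:9]
[10] read 'c'  n20⇒n1 ·f
[11] read 'b'  n1⇒n2
[12] read 'a'  n2⇒n3
[13] read 'b'  n3⇒n4
[14] read 'a'  n4⇒n5
[15] read 'a'  n5⇒n6  ** P0@[10:15]
[16] read 'd'  n6⇒n12 ·f
[17] read 'b'  n12⇒n13
[18] read 'c'  n13⇒n14
[19] read 'b'  n14⇒n15
[20] read 'c'  n15⇒n16
[21] read 'c'  n16⇒n17  ** P2@[16:21],P3@[19:21]
[22] read 'b'  n17⇒n2 ·f
[23] read 'b'  n2⇒n18 ·f
[24] read 'c'  n18⇒n19
[25] read 'c'  n19⇒n20  ** P3@[23:25]
[26] read 'a'  n20⇒n7 ·f
[27] read 'b'  n7⇒n18 ·f
[28] read 'c'  n18⇒n19

Matches: [[5,1],[9,3],[15,0],[21,2],[21,3],[25,3]]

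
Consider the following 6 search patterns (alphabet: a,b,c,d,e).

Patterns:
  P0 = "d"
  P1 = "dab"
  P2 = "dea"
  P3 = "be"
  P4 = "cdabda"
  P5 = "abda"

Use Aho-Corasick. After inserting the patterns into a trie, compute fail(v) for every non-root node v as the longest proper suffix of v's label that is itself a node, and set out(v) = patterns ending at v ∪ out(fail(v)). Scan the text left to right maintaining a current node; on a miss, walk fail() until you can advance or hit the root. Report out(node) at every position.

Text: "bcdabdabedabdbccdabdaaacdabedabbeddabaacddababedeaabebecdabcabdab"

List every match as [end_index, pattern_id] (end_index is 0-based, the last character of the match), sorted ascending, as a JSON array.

Build:
Trie (insert patterns):
  0='ε' goto a→14 b→6 c→8 d→1
  1='d' goto a→2 e→4  [P0 ends]
  2='da' goto b→3
  3='dab' goto ·  [P1 ends]
  4='de' goto a→5
  5='dea' goto ·  [P2 ends]
  6='b' goto e→7
  7='be' goto ·  [P3 ends]
  8='c' goto d→9
  9='cd' goto a→10
  10='cda' goto b→11
  11='cdab' goto d→12
  12='cdabd' goto a→13
  13='cdabda' goto ·  [P4 ends]
  14='a' goto b→15
  15='ab' goto d→16
  16='abd' goto a→17
  17='abda' goto ·  [P5 ends]

Failure links (BFS by depth):
  fail(1) 'd': from fail(0)=0 chase 'd': 0 ⇒ 0;  out={0}∪out(0)={0}
  fail(6) 'b': from fail(0)=0 chase 'b': 0 ⇒ 0;  out=∅∪out(0)=∅
  fail(8) 'c': from fail(0)=0 chase 'c': 0 ⇒ 0;  out=∅∪out(0)=∅
  fail(14) 'a': from fail(0)=0 chase 'a': 0 ⇒ 0;  out=∅∪out(0)=∅
  fail(2) 'da': from fail(1)=0 chase 'a': 0 ⇒ 14;  out=∅∪out(14)=∅
  fail(4) 'de': from fail(1)=0 chase 'e': 0 ⇒ 0;  out=∅∪out(0)=∅
  fail(7) 'be': from fail(6)=0 chase 'e': 0 ⇒ 0;  out={3}∪out(0)={3}
  fail(9) 'cd': from fail(8)=0 chase 'd': 0 ⇒ 1;  out=∅∪out(1)={0}
  fail(15) 'ab': from fail(14)=0 chase 'b': 0 ⇒ 6;  out=∅∪out(6)=∅
  fail(3) 'dab': from fail(2)=14 chase 'b': 14 ⇒ 15;  out={1}∪out(15)={1}
  fail(5) 'dea': from fail(4)=0 chase 'a': 0 ⇒ 14;  out={2}∪out(14)={2}
  fail(10) 'cda': from fail(9)=1 chase 'a': 1 ⇒ 2;  out=∅∪out(2)=∅
  fail(16) 'abd': from fail(15)=6 chase 'd': 6→0 ⇒ 1;  out=∅∪out(1)={0}
  fail(11) 'cdab': from fail(10)=2 chase 'b': 2 ⇒ 3;  out=∅∪out(3)={1}
  fail(17) 'abda': from fail(16)=1 chase 'a': 1 ⇒ 2;  out={5}∪out(2)={5}
  fail(12) 'cdabd': from fail(11)=3 chase 'd': 3→15 ⇒ 16;  out=∅∪out(16)={0}
  fail(13) 'cdabda': from fail(12)=16 chase 'a': 16 ⇒ 17;  out={4}∪out(17)={4,5}

Scan:
[0] read 'b'  n0⇒n6
[1] read 'c'  n6⇒n8 ·f
[2] read 'd'  n8⇒n9  ** P0@[2:2]
[3] read 'a'  n9⇒n10
[4] read 'b'  n10⇒n11  ** P1@[2:4]
[5] read 'd'  n11⇒n12  ** P0@[5:5]
[6] read 'a'  n12⇒n13  ** P4@[1:6],P5@[3:6]
[7] read 'b'  n13⇒n3 ·f  ** P1@[5:7]
[8] read 'e'  n3⇒n7 ·f  ** P3@[7:8]
[9] read 'd'  n7⇒n1 ·f  ** P0@[9:9]
[10] read 'a'  n1⇒n2
[11] read 'b'  n2⇒n3  ** P1@[9:11]
[12] read 'd'  n3⇒n16 ·f  ** P0@[12:12]
[13] read 'b'  n16⇒n6 ·f
[14] read 'c'  n6⇒n8 ·f
[15] read 'c'  n8⇒n8 ·f
[16] read 'd'  n8⇒n9  ** P0@[16:16]
[17] read 'a'  n9⇒n10
[18] read 'b'  n10⇒n11  ** P1@[16:18]
[19] read 'd'  n11⇒n12  ** P0@[19:19]
[20] read 'a'  n12⇒n13  ** P4@[15:20],P5@[17:20]
[21] read 'a'  n13⇒n14 ·f
[22] read 'a'  n14⇒n14 ·f
[23] read 'c'  n14⇒n8 ·f
[24] read 'd'  n8⇒n9  ** P0@[24:24]
[25] read 'a'  n9⇒n10
[26] read 'b'  n10⇒n11  ** P1@[24:26]
[27] read 'e'  n11⇒n7 ·f  ** P3@[26:27]
[28] read 'd'  n7⇒n1 ·f  ** P0@[28:28]
[29] read 'a'  n1⇒n2
[30] read 'b'  n2⇒n3  ** P1@[28:30]
[31] read 'b'  n3⇒n6 ·f
[32] read 'e'  n6⇒n7  ** P3@[31:32]
[33] read 'd'  n7⇒n1 ·f  ** P0@[33:33]
[34] read 'd'  n1⇒n1 ·f  ** P0@[34:34]
[35] read 'a'  n1⇒n2
[36] read 'b'  n2⇒n3  ** P1@[34:36]
[37] read 'a'  n3⇒n14 ·f
[38] read 'a'  n14⇒n14 ·f
[39] read 'c'  n14⇒n8 ·f
[40] read 'd'  n8⇒n9  ** P0@[40:40]
[41] read 'd'  n9⇒n1 ·f  ** P0@[41:41]
[42] read 'a'  n1⇒n2
[43] read 'b'  n2⇒n3  ** P1@[41:43]
[44] read 'a'  n3⇒n14 ·f
[45] read 'b'  n14⇒n15
[46] read 'e'  n15⇒n7 ·f  ** P3@[45:46]
[47] read 'd'  n7⇒n1 ·f  ** P0@[47:47]
[48] read 'e'  n1⇒n4
[49] read 'a'  n4⇒n5  ** P2@[47:49]
[50] read 'a'  n5⇒n14 ·f
[51] read 'b'  n14⇒n15
[52] read 'e'  n15⇒n7 ·f  ** P3@[51:52]
[53] read 'b'  n7⇒n6 ·f
[54] read 'e'  n6⇒n7  ** P3@[53:54]
[55] read 'c'  n7⇒n8 ·f
[56] read 'd'  n8⇒n9  ** P0@[56:56]
[57] read 'a'  n9⇒n10
[58] read 'b'  n10⇒n11  ** P1@[56:58]
[59] read 'c'  n11⇒n8 ·f
[60] read 'a'  n8⇒n14 ·f
[61] read 'b'  n14⇒n15
[62] read 'd'  n15⇒n16  ** P0@[62:62]
[63] read 'a'  n16⇒n17  ** P5@[60:63]
[64] read 'b'  n17⇒n3 ·f  ** P1@[62:64]

Result: [[2,0],[4,1],[5,0],[6,4],[6,5],[7,1],[8,3],[9,0],[11,1],[12,0],[16,0],[18,1],[19,0],[20,4],[20,5],[24,0],[26,1],[27,3],[28,0],[30,1],[32,3],[33,0],[34,0],[36,1],[40,0],[41,0],[43,1],[46,3],[47,0],[49,2],[52,3],[54,3],[56,0],[58,1],[62,0],[63,5],[64,1]]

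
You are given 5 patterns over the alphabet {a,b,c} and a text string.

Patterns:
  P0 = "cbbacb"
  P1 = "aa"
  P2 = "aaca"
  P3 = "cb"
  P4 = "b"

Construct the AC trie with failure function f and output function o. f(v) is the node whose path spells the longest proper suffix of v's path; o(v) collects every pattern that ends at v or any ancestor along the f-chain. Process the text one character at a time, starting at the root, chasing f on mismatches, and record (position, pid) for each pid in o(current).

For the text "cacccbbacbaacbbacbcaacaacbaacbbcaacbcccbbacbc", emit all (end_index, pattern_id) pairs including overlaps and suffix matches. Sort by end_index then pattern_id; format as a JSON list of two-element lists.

Construct AC machine:
Trie (insert patterns):
  n0 'ε': a→7 b→11 c→1
  n1 'c': b→2
  n2 'cb': b→3  [P3 ends]
  n3 'cbb': a→4
  n4 'cbba': c→5
  n5 'cbbac': b→6
  n6 'cbbacb': ·  [P0 ends]
  n7 'a': a→8
  n8 'aa': c→9  [P1 ends]
  n9 'aac': a→10
  n10 'aaca': ·  [P2 ends]
  n11 'b': ·  [P4 ends]

Failure links (BFS by depth):
  fail(1) 'c': from fail(0)=0 chase 'c': 0 ⇒ 0;  out=∅∪out(0)=∅
  fail(7) 'a': from fail(0)=0 chase 'a': 0 ⇒ 0;  out=∅∪out(0)=∅
  fail(11) 'b': from fail(0)=0 chase 'b': 0 ⇒ 0;  out={4}∪out(0)={4}
  fail(2) 'cb': from fail(1)=0 chase 'b': 0 ⇒ 11;  out={3}∪out(11)={3,4}
  fail(8) 'aa': from fail(7)=0 chase 'a': 0 ⇒ 7;  out={1}∪out(7)={1}
  fail(3) 'cbb': from fail(2)=11 chase 'b': 11→0 ⇒ 11;  out=∅∪out(11)={4}
  fail(9) 'aac': from fail(8)=7 chase 'c': 7→0 ⇒ 1;  out=∅∪out(1)=∅
  fail(4) 'cbba': from fail(3)=11 chase 'a': 11→0 ⇒ 7;  out=∅∪out(7)=∅
  fail(10) 'aaca': from fail(9)=1 chase 'a': 1→0 ⇒ 7;  out={2}∪out(7)={2}
  fail(5) 'cbbac': from fail(4)=7 chase 'c': 7→0 ⇒ 1;  out=∅∪out(1)=∅
  fail(6) 'cbbacb': from fail(5)=1 chase 'b': 1 ⇒ 2;  out={0}∪out(2)={0,3,4}

Scan:
i=0 'c': node 0→1
i=1 'a': node 1→7 (fail-walked)
i=2 'c': node 7→1 (fail-walked)
i=3 'c': node 1→1 (fail-walked)
i=4 'c': node 1→1 (fail-walked)
i=5 'b': node 1→2  ** P3@[4:5],P4@[5:5]
i=6 'b': node 2→3  ** P4@[6:6]
i=7 'a': node 3→4
i=8 'c': node 4→5
i=9 'b': node 5→6  ** P0@[4:9],P3@[8:9],P4@[9:9]
i=10 'a': node 6→7 (fail-walked)
i=11 'a': node 7→8  ** P1@[10:11]
i=12 'c': node 8→9
i=13 'b': node 9→2 (fail-walked)  ** P3@[12:13],P4@[13:13]
i=14 'b': node 2→3  ** P4@[14:14]
i=15 'a': node 3→4
i=16 'c': node 4→5
i=17 'b': node 5→6  ** P0@[12:17],P3@[16:17],P4@[17:17]
i=18 'c': node 6→1 (fail-walked)
i=19 'a': node 1→7 (fail-walked)
i=20 'a': node 7→8  ** P1@[19:20]
i=21 'c': node 8→9
i=22 'a': node 9→10  ** P2@[19:22]
i=23 'a': node 10→8 (fail-walked)  ** P1@[22:23]
i=24 'c': node 8→9
i=25 'b': node 9→2 (fail-walked)  ** P3@[24:25],P4@[25:25]
i=26 'a': node 2→7 (fail-walked)
i=27 'a': node 7→8  ** P1@[26:27]
i=28 'c': node 8→9
i=29 'b': node 9→2 (fail-walked)  ** P3@[28:29],P4@[29:29]
i=30 'b': node 2→3  ** P4@[30:30]
i=31 'c': node 3→1 (fail-walked)
i=32 'a': node 1→7 (fail-walked)
i=33 'a': node 7→8  ** P1@[32:33]
i=34 'c': node 8→9
i=35 'b': node 9→2 (fail-walked)  ** P3@[34:35],P4@[35:35]
i=36 'c': node 2→1 (fail-walked)
i=37 'c': node 1→1 (fail-walked)
i=38 'c': node 1→1 (fail-walked)
i=39 'b': node 1→2  ** P3@[38:39],P4@[39:39]
i=40 'b': node 2→3  ** P4@[40:40]
i=41 'a': node 3→4
i=42 'c': node 4→5
i=43 'b': node 5→6  ** P0@[38:43],P3@[42:43],P4@[43:43]
i=44 'c': node 6→1 (fail-walked)

Matches: [[5,3],[5,4],[6,4],[9,0],[9,3],[9,4],[11,1],[13,3],[13,4],[14,4],[17,0],[17,3],[17,4],[20,1],[22,2],[23,1],[25,3],[25,4],[27,1],[29,3],[29,4],[30,4],[33,1],[35,3],[35,4],[39,3],[39,4],[40,4],[43,0],[43,3],[43,4]]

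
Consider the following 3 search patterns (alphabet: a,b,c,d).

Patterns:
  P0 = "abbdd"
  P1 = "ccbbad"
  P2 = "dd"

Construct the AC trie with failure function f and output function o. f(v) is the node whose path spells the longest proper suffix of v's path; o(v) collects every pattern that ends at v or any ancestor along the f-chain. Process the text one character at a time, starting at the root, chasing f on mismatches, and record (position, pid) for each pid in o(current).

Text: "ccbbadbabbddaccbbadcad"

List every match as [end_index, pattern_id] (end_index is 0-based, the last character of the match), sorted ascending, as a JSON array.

Build:
Trie nodes:
  n0 'ε': a→1 c→6 d→12
  n1 'a': b→2
  n2 'ab': b→3
  n3 'abb': d→4
  n4 'abbd': d→5
  n5 'abbdd': ·  ←P0
  n6 'c': c→7
  n7 'cc': b→8
  n8 'ccb': b→9
  n9 'ccbb': a→10
  n10 'ccbba': d→11
  n11 'ccbbad': ·  ←P1
  n12 'd': d→13
  n13 'dd': ·  ←P2

BFS fail/out derivation:
  n1('a'): parent n0 fail=0; on 'a' 0 → fail=0;  out ∅∪∅=∅
  n6('c'): parent n0 fail=0; on 'c' 0 → fail=0;  out ∅∪∅=∅
  n12('d'): parent n0 fail=0; on 'd' 0 → fail=0;  out ∅∪∅=∅
  n2('ab'): parent n1 fail=0; on 'b' 0 → fail=0;  out ∅∪∅=∅
  n7('cc'): parent n6 fail=0; on 'c' 0 → fail=6;  out ∅∪∅=∅
  n13('dd'): parent n12 fail=0; on 'd' 0 → fail=12;  out {2}∪∅={2}
  n3('abb'): parent n2 fail=0; on 'b' 0 → fail=0;  out ∅∪∅=∅
  n8('ccb'): parent n7 fail=6; on 'b' 6→0 → fail=0;  out ∅∪∅=∅
  n4('abbd'): parent n3 fail=0; on 'd' 0 → fail=12;  out ∅∪∅=∅
  n9('ccbb'): parent n8 fail=0; on 'b' 0 → fail=0;  out ∅∪∅=∅
  n5('abbdd'): parent n4 fail=12; on 'd' 12 → fail=13;  out {0}∪{2}={0,2}
  n10('ccbba'): parent n9 fail=0; on 'a' 0 → fail=1;  out ∅∪∅=∅
  n11('ccbbad'): parent n10 fail=1; on 'd' 1→0 → fail=12;  out {1}∪∅={1}

Scan:
[0] read 'c'  n0⇒n6
[1] read 'c'  n6⇒n7
[2] read 'b'  n7⇒n8
[3] read 'b'  n8⇒n9
[4] read 'a'  n9⇒n10
[5] read 'd'  n10⇒n11  ** P1@[0:5]
[6] read 'b'  n11⇒n0 (fail-walked)
[7] read 'a'  n0⇒n1
[8] read 'b'  n1⇒n2
[9] read 'b'  n2⇒n3
[10] read 'd'  n3⇒n4
[11] read 'd'  n4⇒n5  ** P0@[7:11],P2@[10:11]
[12] read 'a'  n5⇒n1 (fail-walked)
[13] read 'c'  n1⇒n6 (fail-walked)
[14] read 'c'  n6⇒n7
[15] read 'b'  n7⇒n8
[16] read 'b'  n8⇒n9
[17] read 'a'  n9⇒n10
[18] read 'd'  n10⇒n11  ** P1@[13:18]
[19] read 'c'  n11⇒n6 (fail-walked)
[20] read 'a'  n6⇒n1 (fail-walked)
[21] read 'd'  n1⇒n12 (fail-walked)

All matches (sorted): [[5,1],[11,0],[11,2],[18,1]]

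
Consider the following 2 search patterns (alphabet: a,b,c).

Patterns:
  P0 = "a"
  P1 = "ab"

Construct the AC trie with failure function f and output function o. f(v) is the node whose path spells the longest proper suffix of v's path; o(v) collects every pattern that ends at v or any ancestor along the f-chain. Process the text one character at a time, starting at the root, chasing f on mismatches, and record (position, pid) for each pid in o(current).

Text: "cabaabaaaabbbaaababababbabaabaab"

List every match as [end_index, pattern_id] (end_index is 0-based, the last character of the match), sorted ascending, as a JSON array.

Build:
Trie (insert patterns):
  n0 'ε': a→1
  n1 'a': b→2  ←P0
  n2 'ab': ·  ←P1

BFS fail/out derivation:
  n1('a'): parent n0 fail=0; on 'a' 0 → fail=0;  out {0}∪∅={0}
  n2('ab'): parent n1 fail=0; on 'b' 0 → fail=0;  out {1}∪∅={1}

Run:
i=0 'c': node 0→0
i=1 'a': node 0→1  ** P0@[1:1]
i=2 'b': node 1→2  ** P1@[1:2]
i=3 'a': node 2→1 (fail-walked)  ** P0@[3:3]
i=4 'a': node 1→1 (fail-walked)  ** P0@[4:4]
i=5 'b': node 1→2  ** P1@[4:5]
i=6 'a': node 2→1 (fail-walked)  ** P0@[6:6]
i=7 'a': node 1→1 (fail-walked)  ** P0@[7:7]
i=8 'a': node 1→1 (fail-walked)  ** P0@[8:8]
i=9 'a': node 1→1 (fail-walked)  ** P0@[9:9]
i=10 'b': node 1→2  ** P1@[9:10]
i=11 'b': node 2→0 (fail-walked)
i=12 'b': node 0→0
i=13 'a': node 0→1  ** P0@[13:13]
i=14 'a': node 1→1 (fail-walked)  ** P0@[14:14]
i=15 'a': node 1→1 (fail-walked)  ** P0@[15:15]
i=16 'b': node 1→2  ** P1@[15:16]
i=17 'a': node 2→1 (fail-walked)  ** P0@[17:17]
i=18 'b': node 1→2  ** P1@[17:18]
i=19 'a': node 2→1 (fail-walked)  ** P0@[19:19]
i=20 'b': node 1→2  ** P1@[19:20]
i=21 'a': node 2→1 (fail-walked)  ** P0@[21:21]
i=22 'b': node 1→2  ** P1@[21:22]
i=23 'b': node 2→0 (fail-walked)
i=24 'a': node 0→1  ** P0@[24:24]
i=25 'b': node 1→2  ** P1@[24:25]
i=26 'a': node 2→1 (fail-walked)  ** P0@[26:26]
i=27 'a': node 1→1 (fail-walked)  ** P0@[27:27]
i=28 'b': node 1→2  ** P1@[27:28]
i=29 'a': node 2→1 (fail-walked)  ** P0@[29:29]
i=30 'a': node 1→1 (fail-walked)  ** P0@[30:30]
i=31 'b': node 1→2  ** P1@[30:31]

Result: [[1,0],[2,1],[3,0],[4,0],[5,1],[6,0],[7,0],[8,0],[9,0],[10,1],[13,0],[14,0],[15,0],[16,1],[17,0],[18,1],[19,0],[20,1],[21,0],[22,1],[24,0],[25,1],[26,0],[27,0],[28,1],[29,0],[30,0],[31,1]]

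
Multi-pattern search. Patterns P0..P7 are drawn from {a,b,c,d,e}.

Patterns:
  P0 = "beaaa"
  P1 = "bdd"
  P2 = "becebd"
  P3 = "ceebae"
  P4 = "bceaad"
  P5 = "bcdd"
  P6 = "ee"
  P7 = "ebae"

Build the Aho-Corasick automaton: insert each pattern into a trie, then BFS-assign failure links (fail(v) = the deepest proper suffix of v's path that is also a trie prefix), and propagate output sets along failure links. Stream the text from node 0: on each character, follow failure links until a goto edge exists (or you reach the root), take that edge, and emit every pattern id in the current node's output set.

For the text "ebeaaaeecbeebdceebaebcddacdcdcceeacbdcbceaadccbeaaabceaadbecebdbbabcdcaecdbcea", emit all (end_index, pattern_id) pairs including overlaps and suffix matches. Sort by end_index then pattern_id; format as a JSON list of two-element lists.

Construct AC machine:
Trie nodes:
  0='ε' goto b→1 c→12 e→25
  1='b' goto c→18 d→6 e→2
  2='be' goto a→3 c→8
  3='bea' goto a→4
  4='beaa' goto a→5
  5='beaaa' goto ·  ←P0
  6='bd' goto d→7
  7='bdd' goto ·  ←P1
  8='bec' goto e→9
  9='bece' goto b→10
  10='beceb' goto d→11
  11='becebd' goto ·  ←P2
  12='c' goto e→13
  13='ce' goto e→14
  14='cee' goto b→15
  15='ceeb' goto a→16
  16='ceeba' goto e→17
  17='ceebae' goto ·  ←P3
  18='bc' goto d→23 e→19
  19='bce' goto a→20
  20='bcea' goto a→21
  21='bceaa' goto d→22
  22='bceaad' goto ·  ←P4
  23='bcd' goto d→24
  24='bcdd' goto ·  ←P5
  25='e' goto b→27 e→26
  26='ee' goto ·  ←P6
  27='eb' goto a→28
  28='eba' goto e→29
  29='ebae' goto ·  ←P7

Failure links (BFS by depth):
  n1('b'): parent n0 fail=0; on 'b' 0 → fail=0;  out ∅∪∅=∅
  n12('c'): parent n0 fail=0; on 'c' 0 → fail=0;  out ∅∪∅=∅
  n25('e'): parent n0 fail=0; on 'e' 0 → fail=0;  out ∅∪∅=∅
  n2('be'): parent n1 fail=0; on 'e' 0 → fail=25;  out ∅∪∅=∅
  n6('bd'): parent n1 fail=0; on 'd' 0 → fail=0;  out ∅∪∅=∅
  n13('ce'): parent n12 fail=0; on 'e' 0 → fail=25;  out ∅∪∅=∅
  n18('bc'): parent n1 fail=0; on 'c' 0 → fail=12;  out ∅∪∅=∅
  n26('ee'): parent n25 fail=0; on 'e' 0 → fail=25;  out {6}∪∅={6}
  n27('eb'): parent n25 fail=0; on 'b' 0 → fail=1;  out ∅∪∅=∅
  n3('bea'): parent n2 fail=25; on 'a' 25→0 → fail=0;  out ∅∪∅=∅
  n7('bdd'): parent n6 fail=0; on 'd' 0 → fail=0;  out {1}∪∅={1}
  n8('bec'): parent n2 fail=25; on 'c' 25→0 → fail=12;  out ∅∪∅=∅
  n14('cee'): parent n13 fail=25; on 'e' 25 → fail=26;  out ∅∪{6}={6}
  n19('bce'): parent n18 fail=12; on 'e' 12 → fail=13;  out ∅∪∅=∅
  n23('bcd'): parent n18 fail=12; on 'd' 12→0 → fail=0;  out ∅∪∅=∅
  n28('eba'): parent n27 fail=1; on 'a' 1→0 → fail=0;  out ∅∪∅=∅
  n4('beaa'): parent n3 fail=0; on 'a' 0 → fail=0;  out ∅∪∅=∅
  n9('bece'): parent n8 fail=12; on 'e' 12 → fail=13;  out ∅∪∅=∅
  n15('ceeb'): parent n14 fail=26; on 'b' 26→25 → fail=27;  out ∅∪∅=∅
  n20('bcea'): parent n19 fail=13; on 'a' 13→25→0 → fail=0;  out ∅∪∅=∅
  n24('bcdd'): parent n23 fail=0; on 'd' 0 → fail=0;  out {5}∪∅={5}
  n29('ebae'): parent n28 fail=0; on 'e' 0 → fail=25;  out {7}∪∅={7}
  n5('beaaa'): parent n4 fail=0; on 'a' 0 → fail=0;  out {0}∪∅={0}
  n10('beceb'): parent n9 fail=13; on 'b' 13→25 → fail=27;  out ∅∪∅=∅
  n16('ceeba'): parent n15 fail=27; on 'a' 27 → fail=28;  out ∅∪∅=∅
  n21('bceaa'): parent n20 fail=0; on 'a' 0 → fail=0;  out ∅∪∅=∅
  n11('becebd'): parent n10 fail=27; on 'd' 27→1 → fail=6;  out {2}∪∅={2}
  n17('ceebae'): parent n16 fail=28; on 'e' 28 → fail=29;  out {3}∪{7}={3,7}
  n22('bceaad'): parent n21 fail=0; on 'd' 0 → fail=0;  out {4}∪∅={4}

Run:
pos 0 'e': at 25
pos 1 'b': at 27
pos 2 'e': at 2 ·f
pos 3 'a': at 3
pos 4 'a': at 4
pos 5 'a': at 5  → match P0@[1:5]
pos 6 'e': at 25 ·f
pos 7 'e': at 26  → match P6@[6:7]
pos 8 'c': at 12 ·f
pos 9 'b': at 1 ·f
pos 10 'e': at 2
pos 11 'e': at 26 ·f  → match P6@[10:11]
pos 12 'b': at 27 ·f
pos 13 'd': at 6 ·f
pos 14 'c': at 12 ·f
pos 15 'e': at 13
pos 16 'e': at 14  → match P6@[15:16]
pos 17 'b': at 15
pos 18 'a': at 16
pos 19 'e': at 17  → match P3@[14:19],P7@[16:19]
pos 20 'b': at 27 ·f
pos 21 'c': at 18 ·f
pos 22 'd': at 23
pos 23 'd': at 24  → match P5@[20:23]
pos 24 'a': at 0 ·f
pos 25 'c': at 12
pos 26 'd': at 0 ·f
pos 27 'c': at 12
pos 28 'd': at 0 ·f
pos 29 'c': at 12
pos 30 'c': at 12 ·f
pos 31 'e': at 13
pos 32 'e': at 14  → match P6@[31:32]
pos 33 'a': at 0 ·f
pos 34 'c': at 12
pos 35 'b': at 1 ·f
pos 36 'd': at 6
pos 37 'c': at 12 ·f
pos 38 'b': at 1 ·f
pos 39 'c': at 18
pos 40 'e': at 19
pos 41 'a': at 20
pos 42 'a': at 21
pos 43 'd': at 22  → match P4@[38:43]
pos 44 'c': at 12 ·f
pos 45 'c': at 12 ·f
pos 46 'b': at 1 ·f
pos 47 'e': at 2
pos 48 'a': at 3
pos 49 'a': at 4
pos 50 'a': at 5  → match P0@[46:50]
pos 51 'b': at 1 ·f
pos 52 'c': at 18
pos 53 'e': at 19
pos 54 'a': at 20
pos 55 'a': at 21
pos 56 'd': at 22  → match P4@[51:56]
pos 57 'b': at 1 ·f
pos 58 'e': at 2
pos 59 'c': at 8
pos 60 'e': at 9
pos 61 'b': at 10
pos 62 'd': at 11  → match P2@[57:62]
pos 63 'b': at 1 ·f
pos 64 'b': at 1 ·f
pos 65 'a': at 0 ·f
pos 66 'b': at 1
pos 67 'c': at 18
pos 68 'd': at 23
pos 69 'c': at 12 ·f
pos 70 'a': at 0 ·f
pos 71 'e': at 25
pos 72 'c': at 12 ·f
pos 73 'd': at 0 ·f
pos 74 'b': at 1
pos 75 'c': at 18
pos 76 'e': at 19
pos 77 'a': at 20

All matches (sorted): [[5,0],[7,6],[11,6],[16,6],[19,3],[19,7],[23,5],[32,6],[43,4],[50,0],[56,4],[62,2]]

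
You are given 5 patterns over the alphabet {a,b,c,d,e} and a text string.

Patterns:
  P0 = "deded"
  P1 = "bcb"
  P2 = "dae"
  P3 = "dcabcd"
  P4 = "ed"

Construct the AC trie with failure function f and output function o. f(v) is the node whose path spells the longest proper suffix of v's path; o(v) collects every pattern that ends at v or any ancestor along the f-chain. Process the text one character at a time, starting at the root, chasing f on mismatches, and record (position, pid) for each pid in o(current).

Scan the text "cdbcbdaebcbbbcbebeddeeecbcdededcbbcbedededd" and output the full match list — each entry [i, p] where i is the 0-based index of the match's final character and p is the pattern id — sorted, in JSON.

Construct AC machine:
Trie nodes:
  0='ε' goto b→6 d→1 e→16
  1='d' goto a→9 c→11 e→2
  2='de' goto d→3
  3='ded' goto e→4
  4='dede' goto d→5
  5='deded' goto ·  [P0 ends]
  6='b' goto c→7
  7='bc' goto b→8
  8='bcb' goto ·  [P1 ends]
  9='da' goto e→10
  10='dae' goto ·  [P2 ends]
  11='dc' goto a→12
  12='dca' goto b→13
  13='dcab' goto c→14
  14='dcabc' goto d→15
  15='dcabcd' goto ·  [P3 ends]
  16='e' goto d→17
  17='ed' goto ·  [P4 ends]

Failure links (BFS by depth):
  n1('d'): parent n0 fail=0; on 'd' 0 → fail=0;  out ∅∪∅=∅
  n6('b'): parent n0 fail=0; on 'b' 0 → fail=0;  out ∅∪∅=∅
  n16('e'): parent n0 fail=0; on 'e' 0 → fail=0;  out ∅∪∅=∅
  n2('de'): parent n1 fail=0; on 'e' 0 → fail=16;  out ∅∪∅=∅
  n7('bc'): parent n6 fail=0; on 'c' 0 → fail=0;  out ∅∪∅=∅
  n9('da'): parent n1 fail=0; on 'a' 0 → fail=0;  out ∅∪∅=∅
  n11('dc'): parent n1 fail=0; on 'c' 0 → fail=0;  out ∅∪∅=∅
  n17('ed'): parent n16 fail=0; on 'd' 0 → fail=1;  out {4}∪∅={4}
  n3('ded'): parent n2 fail=16; on 'd' 16 → fail=17;  out ∅∪{4}={4}
  n8('bcb'): parent n7 fail=0; on 'b' 0 → fail=6;  out {1}∪∅={1}
  n10('dae'): parent n9 fail=0; on 'e' 0 → fail=16;  out {2}∪∅={2}
  n12('dca'): parent n11 fail=0; on 'a' 0 → fail=0;  out ∅∪∅=∅
  n4('dede'): parent n3 fail=17; on 'e' 17→1 → fail=2;  out ∅∪∅=∅
  n13('dcab'): parent n12 fail=0; on 'b' 0 → fail=6;  out ∅∪∅=∅
  n5('deded'): parent n4 fail=2; on 'd' 2 → fail=3;  out {0}∪{4}={0,4}
  n14('dcabc'): parent n13 fail=6; on 'c' 6 → fail=7;  out ∅∪∅=∅
  n15('dcabcd'): parent n14 fail=7; on 'd' 7→0 → fail=1;  out {3}∪∅={3}

Scan:
[0] read 'c'  n0⇒n0
[1] read 'd'  n0⇒n1
[2] read 'b'  n1⇒n6 ·f
[3] read 'c'  n6⇒n7
[4] read 'b'  n7⇒n8  → match P1@[2:4]
[5] read 'd'  n8⇒n1 ·f
[6] read 'a'  n1⇒n9
[7] read 'e'  n9⇒n10  → match P2@[5:7]
[8] read 'b'  n10⇒n6 ·f
[9] read 'c'  n6⇒n7
[10] read 'b'  n7⇒n8  → match P1@[8:10]
[11] read 'b'  n8⇒n6 ·f
[12] read 'b'  n6⇒n6 ·f
[13] read 'c'  n6⇒n7
[14] read 'b'  n7⇒n8  → match P1@[12:14]
[15] read 'e'  n8⇒n16 ·f
[16] read 'b'  n16⇒n6 ·f
[17] read 'e'  n6⇒n16 ·f
[18] read 'd'  n16⇒n17  → match P4@[17:18]
[19] read 'd'  n17⇒n1 ·f
[20] read 'e'  n1⇒n2
[21] read 'e'  n2⇒n16 ·f
[22] read 'e'  n16⇒n16 ·f
[23] read 'c'  n16⇒n0 ·f
[24] read 'b'  n0⇒n6
[25] read 'c'  n6⇒n7
[26] read 'd'  n7⇒n1 ·f
[27] read 'e'  n1⇒n2
[28] read 'd'  n2⇒n3  → match P4@[27:28]
[29] read 'e'  n3⇒n4
[30] read 'd'  n4⇒n5  → match P0@[26:30],P4@[29:30]
[31] read 'c'  n5⇒n11 ·f
[32] read 'b'  n11⇒n6 ·f
[33] read 'b'  n6⇒n6 ·f
[34] read 'c'  n6⇒n7
[35] read 'b'  n7⇒n8  → match P1@[33:35]
[36] read 'e'  n8⇒n16 ·f
[37] read 'd'  n16⇒n17  → match P4@[36:37]
[38] read 'e'  n17⇒n2 ·f
[39] read 'd'  n2⇒n3  → match P4@[38:39]
[40] read 'e'  n3⇒n4
[41] read 'd'  n4⇒n5  → match P0@[37:41],P4@[40:41]
[42] read 'd'  n5⇒n1 ·f

All matches (sorted): [[4,1],[7,2],[10,1],[14,1],[18,4],[28,4],[30,0],[30,4],[35,1],[37,4],[39,4],[41,0],[41,4]]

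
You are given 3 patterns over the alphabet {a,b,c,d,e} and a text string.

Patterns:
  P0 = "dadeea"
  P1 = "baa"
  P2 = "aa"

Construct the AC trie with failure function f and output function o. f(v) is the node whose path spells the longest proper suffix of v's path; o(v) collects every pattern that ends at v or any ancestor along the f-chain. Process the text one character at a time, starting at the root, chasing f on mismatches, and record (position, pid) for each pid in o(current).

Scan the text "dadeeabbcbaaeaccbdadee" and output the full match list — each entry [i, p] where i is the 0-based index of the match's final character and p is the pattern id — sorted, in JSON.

Build:
Trie nodes:
  n0 'ε': a→10 b→7 d→1
  n1 'd': a→2
  n2 'da': d→3
  n3 'dad': e→4
  n4 'dade': e→5
  n5 'dadee': a→6
  n6 'dadeea': ·  [P0 ends]
  n7 'b': a→8
  n8 'ba': a→9
  n9 'baa': ·  [P1 ends]
  n10 'a': a→11
  n11 'aa': ·  [P2 ends]

BFS fail/out derivation:
  fail(1) 'd': from fail(0)=0 chase 'd': 0 ⇒ 0;  out=∅∪out(0)=∅
  fail(7) 'b': from fail(0)=0 chase 'b': 0 ⇒ 0;  out=∅∪out(0)=∅
  fail(10) 'a': from fail(0)=0 chase 'a': 0 ⇒ 0;  out=∅∪out(0)=∅
  fail(2) 'da': from fail(1)=0 chase 'a': 0 ⇒ 10;  out=∅∪out(10)=∅
  fail(8) 'ba': from fail(7)=0 chase 'a': 0 ⇒ 10;  out=∅∪out(10)=∅
  fail(11) 'aa': from fail(10)=0 chase 'a': 0 ⇒ 10;  out={2}∪out(10)={2}
  fail(3) 'dad': from fail(2)=10 chase 'd': 10→0 ⇒ 1;  out=∅∪out(1)=∅
  fail(9) 'baa': from fail(8)=10 chase 'a': 10 ⇒ 11;  out={1}∪out(11)={1,2}
  fail(4) 'dade': from fail(3)=1 chase 'e': 1→0 ⇒ 0;  out=∅∪out(0)=∅
  fail(5) 'dadee': from fail(4)=0 chase 'e': 0 ⇒ 0;  out=∅∪out(0)=∅
  fail(6) 'dadeea': from fail(5)=0 chase 'a': 0 ⇒ 10;  out={0}∪out(10)={0}

Scan:
pos 0 'd': at 1
pos 1 'a': at 2
pos 2 'd': at 3
pos 3 'e': at 4
pos 4 'e': at 5
pos 5 'a': at 6  ** P0@[0:5]
pos 6 'b': at 7 (fail-walked)
pos 7 'b': at 7 (fail-walked)
pos 8 'c': at 0 (fail-walked)
pos 9 'b': at 7
pos 10 'a': at 8
pos 11 'a': at 9  ** P1@[9:11],P2@[10:11]
pos 12 'e': at 0 (fail-walked)
pos 13 'a': at 10
pos 14 'c': at 0 (fail-walked)
pos 15 'c': at 0
pos 16 'b': at 7
pos 17 'd': at 1 (fail-walked)
pos 18 'a': at 2
pos 19 'd': at 3
pos 20 'e': at 4
pos 21 'e': at 5

Result: [[5,0],[11,1],[11,2]]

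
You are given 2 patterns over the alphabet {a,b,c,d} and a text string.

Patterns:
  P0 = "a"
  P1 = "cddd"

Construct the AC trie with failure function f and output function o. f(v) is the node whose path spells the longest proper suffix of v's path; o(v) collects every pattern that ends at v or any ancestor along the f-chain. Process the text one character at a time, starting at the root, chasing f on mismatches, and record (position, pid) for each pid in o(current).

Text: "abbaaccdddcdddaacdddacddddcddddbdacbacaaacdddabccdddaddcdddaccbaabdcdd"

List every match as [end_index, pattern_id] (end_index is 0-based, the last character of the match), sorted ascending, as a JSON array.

Build automaton:
Trie nodes:
  0='ε' goto a→1 c→2
  1='a' goto ·  ←P0
  2='c' goto d→3
  3='cd' goto d→4
  4='cdd' goto d→5
  5='cddd' goto ·  ←P1

BFS fail/out derivation:
  fail(1) 'a': from fail(0)=0 chase 'a': 0 ⇒ 0;  out={0}∪out(0)={0}
  fail(2) 'c': from fail(0)=0 chase 'c': 0 ⇒ 0;  out=∅∪out(0)=∅
  fail(3) 'cd': from fail(2)=0 chase 'd': 0 ⇒ 0;  out=∅∪out(0)=∅
  fail(4) 'cdd': from fail(3)=0 chase 'd': 0 ⇒ 0;  out=∅∪out(0)=∅
  fail(5) 'cddd': from fail(4)=0 chase 'd': 0 ⇒ 0;  out={1}∪out(0)={1}

Scan:
pos 0 'a': at 1  emit P0@[0:0]
pos 1 'b': at 0 (via fail)
pos 2 'b': at 0
pos 3 'a': at 1  emit P0@[3:3]
pos 4 'a': at 1 (via fail)  emit P0@[4:4]
pos 5 'c': at 2 (via fail)
pos 6 'c': at 2 (via fail)
pos 7 'd': at 3
pos 8 'd': at 4
pos 9 'd': at 5  emit P1@[6:9]
pos 10 'c': at 2 (via fail)
pos 11 'd': at 3
pos 12 'd': at 4
pos 13 'd': at 5  emit P1@[10:13]
pos 14 'a': at 1 (via fail)  emit P0@[14:14]
pos 15 'a': at 1 (via fail)  emit P0@[15:15]
pos 16 'c': at 2 (via fail)
pos 17 'd': at 3
pos 18 'd': at 4
pos 19 'd': at 5  emit P1@[16:19]
pos 20 'a': at 1 (via fail)  emit P0@[20:20]
pos 21 'c': at 2 (via fail)
pos 22 'd': at 3
pos 23 'd': at 4
pos 24 'd': at 5  emit P1@[21:24]
pos 25 'd': at 0 (via fail)
pos 26 'c': at 2
pos 27 'd': at 3
pos 28 'd': at 4
pos 29 'd': at 5  emit P1@[26:29]
pos 30 'd': at 0 (via fail)
pos 31 'b': at 0
pos 32 'd': at 0
pos 33 'a': at 1  emit P0@[33:33]
pos 34 'c': at 2 (via fail)
pos 35 'b': at 0 (via fail)
pos 36 'a': at 1  emit P0@[36:36]
pos 37 'c': at 2 (via fail)
pos 38 'a': at 1 (via fail)  emit P0@[38:38]
pos 39 'a': at 1 (via fail)  emit P0@[39:39]
pos 40 'a': at 1 (via fail)  emit P0@[40:40]
pos 41 'c': at 2 (via fail)
pos 42 'd': at 3
pos 43 'd': at 4
pos 44 'd': at 5  emit P1@[41:44]
pos 45 'a': at 1 (via fail)  emit P0@[45:45]
pos 46 'b': at 0 (via fail)
pos 47 'c': at 2
pos 48 'c': at 2 (via fail)
pos 49 'd': at 3
pos 50 'd': at 4
pos 51 'd': at 5  emit P1@[48:51]
pos 52 'a': at 1 (via fail)  emit P0@[52:52]
pos 53 'd': at 0 (via fail)
pos 54 'd': at 0
pos 55 'c': at 2
pos 56 'd': at 3
pos 57 'd': at 4
pos 58 'd': at 5  emit P1@[55:58]
pos 59 'a': at 1 (via fail)  emit P0@[59:59]
pos 60 'c': at 2 (via fail)
pos 61 'c': at 2 (via fail)
pos 62 'b': at 0 (via fail)
pos 63 'a': at 1  emit P0@[63:63]
pos 64 'a': at 1 (via fail)  emit P0@[64:64]
pos 65 'b': at 0 (via fail)
pos 66 'd': at 0
pos 67 'c': at 2
pos 68 'd': at 3
pos 69 'd': at 4

Result: [[0,0],[3,0],[4,0],[9,1],[13,1],[14,0],[15,0],[19,1],[20,0],[24,1],[29,1],[33,0],[36,0],[38,0],[39,0],[40,0],[44,1],[45,0],[51,1],[52,0],[58,1],[59,0],[63,0],[64,0]]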